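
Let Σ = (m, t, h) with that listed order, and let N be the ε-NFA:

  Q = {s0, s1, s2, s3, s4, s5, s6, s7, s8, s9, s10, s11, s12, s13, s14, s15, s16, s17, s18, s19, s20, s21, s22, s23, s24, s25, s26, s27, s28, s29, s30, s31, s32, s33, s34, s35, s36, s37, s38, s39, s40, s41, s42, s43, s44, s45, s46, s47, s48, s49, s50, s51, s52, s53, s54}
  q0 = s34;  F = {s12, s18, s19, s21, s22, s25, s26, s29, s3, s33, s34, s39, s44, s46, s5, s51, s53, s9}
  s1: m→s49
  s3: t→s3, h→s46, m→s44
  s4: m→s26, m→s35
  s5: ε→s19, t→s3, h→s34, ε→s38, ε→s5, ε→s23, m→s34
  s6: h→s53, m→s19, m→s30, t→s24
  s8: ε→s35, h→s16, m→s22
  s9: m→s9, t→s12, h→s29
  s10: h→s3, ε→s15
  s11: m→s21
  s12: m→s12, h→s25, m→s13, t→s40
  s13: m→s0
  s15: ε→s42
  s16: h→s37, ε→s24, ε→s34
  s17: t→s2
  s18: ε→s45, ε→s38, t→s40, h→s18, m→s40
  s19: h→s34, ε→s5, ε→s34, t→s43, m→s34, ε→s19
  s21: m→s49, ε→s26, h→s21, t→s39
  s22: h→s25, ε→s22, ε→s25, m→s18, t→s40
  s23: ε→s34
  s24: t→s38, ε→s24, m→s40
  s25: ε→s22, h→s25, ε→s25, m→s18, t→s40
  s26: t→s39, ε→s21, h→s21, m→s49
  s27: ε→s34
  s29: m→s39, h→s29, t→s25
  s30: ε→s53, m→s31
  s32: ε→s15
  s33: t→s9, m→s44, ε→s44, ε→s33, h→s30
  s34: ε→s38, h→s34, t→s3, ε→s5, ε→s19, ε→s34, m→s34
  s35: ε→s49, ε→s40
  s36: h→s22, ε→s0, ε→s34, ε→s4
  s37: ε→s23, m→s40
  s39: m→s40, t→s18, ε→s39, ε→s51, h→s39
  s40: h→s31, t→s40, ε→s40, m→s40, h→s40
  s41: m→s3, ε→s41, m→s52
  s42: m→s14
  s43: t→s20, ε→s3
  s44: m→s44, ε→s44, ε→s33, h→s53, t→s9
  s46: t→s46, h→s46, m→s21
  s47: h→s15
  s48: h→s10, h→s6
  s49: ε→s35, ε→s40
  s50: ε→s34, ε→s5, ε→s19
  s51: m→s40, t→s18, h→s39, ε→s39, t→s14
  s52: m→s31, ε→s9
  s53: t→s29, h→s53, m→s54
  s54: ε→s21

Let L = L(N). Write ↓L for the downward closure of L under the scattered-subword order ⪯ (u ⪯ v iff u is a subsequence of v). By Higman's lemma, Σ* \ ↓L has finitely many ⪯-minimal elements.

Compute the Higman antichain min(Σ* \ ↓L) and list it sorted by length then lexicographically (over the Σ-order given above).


A = [thmm, tmttt].

|Q|=55, |F|=18, |δ|=139 (52 ε).
min D↑ (13 st, q0=0, F={9}): 0:m→0,t→1,h→0 1:m→2,t→1,h→3 2:m→2,t→4,h→5 3:m→6,t→3,h→3 4:m→4,t→7,h→8 5:m→6,t→8,h→5 6:m→9,t→10,h→6 7:m→7,t→9,h→11 8:m→10,t→11,h→8 9:m→9,t→9,h→9 10:m→9,t→12,h→10 11:m→12,t→9,h→11 12:m→9,t→9,h→12 [Hopcroft].
'thmm': |S_i|=[32, 28, 19, 13, 4] end={s31,s35,s40,s49} rej; 4/4 single-dels accept.
'tmttt': N↓-sim [32, 28, 24, 15, 11, 2] end={s31,s40} rej; 5/5 del acc.
2 obstructions.


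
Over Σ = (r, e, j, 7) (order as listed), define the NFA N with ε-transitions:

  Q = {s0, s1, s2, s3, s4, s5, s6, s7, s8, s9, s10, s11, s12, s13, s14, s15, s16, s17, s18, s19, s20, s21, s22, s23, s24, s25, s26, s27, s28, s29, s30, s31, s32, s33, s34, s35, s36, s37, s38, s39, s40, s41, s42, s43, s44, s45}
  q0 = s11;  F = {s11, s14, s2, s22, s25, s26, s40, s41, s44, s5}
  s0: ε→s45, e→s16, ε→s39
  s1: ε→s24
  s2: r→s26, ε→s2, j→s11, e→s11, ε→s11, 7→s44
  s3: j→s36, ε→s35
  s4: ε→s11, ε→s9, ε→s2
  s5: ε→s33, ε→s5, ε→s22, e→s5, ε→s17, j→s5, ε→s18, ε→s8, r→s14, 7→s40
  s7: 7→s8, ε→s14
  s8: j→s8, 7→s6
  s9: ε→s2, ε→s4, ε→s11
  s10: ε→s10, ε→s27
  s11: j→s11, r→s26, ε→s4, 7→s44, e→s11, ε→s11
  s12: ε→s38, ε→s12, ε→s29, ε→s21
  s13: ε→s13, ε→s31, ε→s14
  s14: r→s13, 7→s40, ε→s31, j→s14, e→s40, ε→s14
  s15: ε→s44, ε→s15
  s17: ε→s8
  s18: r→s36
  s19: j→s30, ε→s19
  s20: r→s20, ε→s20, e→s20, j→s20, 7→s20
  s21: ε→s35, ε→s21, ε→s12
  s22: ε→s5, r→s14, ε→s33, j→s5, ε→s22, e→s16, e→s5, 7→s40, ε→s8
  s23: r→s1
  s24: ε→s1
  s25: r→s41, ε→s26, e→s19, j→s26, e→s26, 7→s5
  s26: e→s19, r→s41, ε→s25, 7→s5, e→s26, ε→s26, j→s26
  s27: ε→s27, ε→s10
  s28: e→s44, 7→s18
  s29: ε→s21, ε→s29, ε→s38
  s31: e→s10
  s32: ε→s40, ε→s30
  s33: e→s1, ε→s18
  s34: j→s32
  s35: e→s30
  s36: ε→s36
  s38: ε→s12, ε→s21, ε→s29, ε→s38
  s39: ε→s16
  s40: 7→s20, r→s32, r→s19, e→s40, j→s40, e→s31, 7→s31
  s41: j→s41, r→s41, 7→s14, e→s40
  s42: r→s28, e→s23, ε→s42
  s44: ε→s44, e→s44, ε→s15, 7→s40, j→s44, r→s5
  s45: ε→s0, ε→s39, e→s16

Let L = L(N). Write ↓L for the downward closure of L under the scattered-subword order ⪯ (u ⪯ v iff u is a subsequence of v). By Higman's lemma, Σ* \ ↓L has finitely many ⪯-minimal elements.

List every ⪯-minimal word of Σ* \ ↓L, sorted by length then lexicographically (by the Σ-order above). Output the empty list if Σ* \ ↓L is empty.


min(Σ*\↓L) = [777, rre7].

|Q|=46, |F|=10, |δ|=134 (67 ε).
min D↑ (8 st, q0=0, F={7}): 0:r→1,e→0,j→0,7→2 1:r→3,e→1,j→1,7→4 2:r→4,e→2,j→2,7→5 3:r→3,e→5,j→3,7→6 4:r→6,e→4,j→4,7→5 5:r→5,e→5,j→5,7→7 6:r→6,e→5,j→6,7→5 7:r→7,e→7,j→7,7→7 [Hopcroft].
'777': N↓-sim [30, 23, 9, 4] end={s10,s20,s27,s31} — reject; 3/3 deletions ∈↓L.
'rre7': N↓-sim [30, 24, 12, 8, 4] end={s10,s20,s27,s31} rej; 4/4 single-dels accept.
2 minimals (antichain).


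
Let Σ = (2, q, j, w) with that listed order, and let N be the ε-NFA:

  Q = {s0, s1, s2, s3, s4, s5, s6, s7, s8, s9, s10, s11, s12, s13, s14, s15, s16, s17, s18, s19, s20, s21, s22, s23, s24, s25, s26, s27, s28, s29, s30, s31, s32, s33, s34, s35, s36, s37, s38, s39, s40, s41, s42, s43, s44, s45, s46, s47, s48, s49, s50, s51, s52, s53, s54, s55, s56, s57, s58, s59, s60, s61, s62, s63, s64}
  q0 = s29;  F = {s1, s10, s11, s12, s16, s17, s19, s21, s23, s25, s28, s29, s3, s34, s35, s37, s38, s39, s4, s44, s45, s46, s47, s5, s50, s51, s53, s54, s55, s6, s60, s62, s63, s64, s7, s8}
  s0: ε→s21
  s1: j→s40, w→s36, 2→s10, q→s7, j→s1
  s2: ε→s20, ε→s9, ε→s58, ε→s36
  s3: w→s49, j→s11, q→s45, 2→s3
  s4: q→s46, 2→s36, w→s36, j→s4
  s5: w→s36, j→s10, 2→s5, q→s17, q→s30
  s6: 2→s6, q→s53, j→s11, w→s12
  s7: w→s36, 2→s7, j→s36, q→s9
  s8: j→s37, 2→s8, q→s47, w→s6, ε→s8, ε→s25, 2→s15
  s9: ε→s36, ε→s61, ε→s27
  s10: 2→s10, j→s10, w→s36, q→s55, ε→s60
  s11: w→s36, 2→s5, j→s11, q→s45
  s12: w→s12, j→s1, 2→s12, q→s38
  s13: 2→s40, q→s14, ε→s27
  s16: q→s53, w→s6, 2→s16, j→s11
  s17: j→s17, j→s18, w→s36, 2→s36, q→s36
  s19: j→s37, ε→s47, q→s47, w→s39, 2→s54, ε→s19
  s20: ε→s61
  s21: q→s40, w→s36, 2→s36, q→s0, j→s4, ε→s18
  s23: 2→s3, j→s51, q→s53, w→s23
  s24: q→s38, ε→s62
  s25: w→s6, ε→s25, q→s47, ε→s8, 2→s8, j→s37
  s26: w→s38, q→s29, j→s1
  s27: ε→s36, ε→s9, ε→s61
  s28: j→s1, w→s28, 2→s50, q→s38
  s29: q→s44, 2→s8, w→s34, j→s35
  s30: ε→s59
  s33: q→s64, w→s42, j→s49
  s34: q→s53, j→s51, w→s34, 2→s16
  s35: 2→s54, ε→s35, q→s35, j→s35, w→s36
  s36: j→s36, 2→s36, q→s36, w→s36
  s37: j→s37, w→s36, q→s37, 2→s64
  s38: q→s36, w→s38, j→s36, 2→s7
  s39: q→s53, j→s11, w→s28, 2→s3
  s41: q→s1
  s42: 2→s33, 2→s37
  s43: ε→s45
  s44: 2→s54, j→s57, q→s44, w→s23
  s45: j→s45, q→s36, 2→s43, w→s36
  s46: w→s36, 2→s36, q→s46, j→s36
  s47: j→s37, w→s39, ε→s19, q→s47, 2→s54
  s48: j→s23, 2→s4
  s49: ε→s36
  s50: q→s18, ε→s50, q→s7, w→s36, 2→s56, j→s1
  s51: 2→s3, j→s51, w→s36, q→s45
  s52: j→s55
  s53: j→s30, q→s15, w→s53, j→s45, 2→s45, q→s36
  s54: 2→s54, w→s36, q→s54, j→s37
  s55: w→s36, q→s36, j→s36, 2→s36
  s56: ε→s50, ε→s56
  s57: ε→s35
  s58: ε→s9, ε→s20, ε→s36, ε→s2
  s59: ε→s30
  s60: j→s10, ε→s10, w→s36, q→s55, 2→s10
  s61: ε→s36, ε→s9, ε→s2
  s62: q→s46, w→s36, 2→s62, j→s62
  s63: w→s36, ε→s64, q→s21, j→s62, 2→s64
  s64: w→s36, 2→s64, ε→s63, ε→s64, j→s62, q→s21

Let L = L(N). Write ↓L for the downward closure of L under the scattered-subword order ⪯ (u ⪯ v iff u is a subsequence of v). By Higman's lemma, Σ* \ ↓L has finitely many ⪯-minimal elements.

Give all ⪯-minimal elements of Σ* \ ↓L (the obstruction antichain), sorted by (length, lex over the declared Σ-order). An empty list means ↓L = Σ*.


min(Σ*\↓L) = [jw, q2w, wqq, 2j2q2, 2wwqj, 2j2jqj].

|Q|=65, |F|=36, |δ|=214 (43 ε).
min D↑ (33 st, q0=0, F={10}): 0:2→1,q→2,j→3,w→4 1:2→1,q→5,j→6,w→7 2:2→8,q→2,j→3,w→9 3:2→8,q→3,j→3,w→10 4:2→11,q→12,j→13,w→4 5:2→8,q→5,j→6,w→14 6:2→15,q→6,j→6,w→10 7:2→7,q→12,j→16,w→17 8:2→8,q→8,j→6,w→10 9:2→18,q→12,j→13,w→9 10:2→10,q→10,j→10,w→10 11:2→11,q→12,j→16,w→7 12:2→19,q→10,j→19,w→12 13:2→18,q→19,j→13,w→10 14:2→18,q→12,j→16,w→20 15:2→15,q→21,j→22,w→10 16:2→23,q→19,j→16,w→10 17:2→17,q→24,j→25,w→17 18:2→18,q→19,j→16,w→10 19:2→19,q→10,j→19,w→10 20:2→26,q→24,j→25,w→20 21:2→10,q→21,j→27,w→10 22:2→22,q→28,j→22,w→10 23:2→23,q→29,j→30,w→10 24:2→31,q→10,j→10,w→24 25:2→30,q→31,j→25,w→10 26:2→26,q→31,j→25,w→10 27:2→10,q→28,j→27,w→10 28:2→10,q→28,j→10,w→10 29:2→10,q→10,j→29,w→10 30:2→30,q→32,j→30,w→10 31:2→31,q→10,j→10,w→10 32:2→10,q→10,j→10,w→10.
'jw': |S_i|=[53, 35, 2] end={s36,s49} — reject; 2/2 single-dels accept.
'q2w': N↓-sim [53, 46, 34, 2] end={s36,s49} rej; 3/3 del acc.
'wqq': N↓-sim [53, 36, 18, 8] end={s15,s2,s20,s27,s36,s58,s61,s9} — reject; 3/3 single-dels accept.
'2j2q2': |S_i|=[53, 46, 29, 26, 17, 1] end={s36} — reject; 5/5 single-dels accept.
'2wwqj': |S_i|=[53, 46, 32, 26, 12, 1] end={s36} ∉↓L; 5/5 del acc.
'2j2jqj': run [53, 46, 29, 26, 11, 3, 1] end={s36} rej; 6/6 single-dels accept.
6 obstructions.


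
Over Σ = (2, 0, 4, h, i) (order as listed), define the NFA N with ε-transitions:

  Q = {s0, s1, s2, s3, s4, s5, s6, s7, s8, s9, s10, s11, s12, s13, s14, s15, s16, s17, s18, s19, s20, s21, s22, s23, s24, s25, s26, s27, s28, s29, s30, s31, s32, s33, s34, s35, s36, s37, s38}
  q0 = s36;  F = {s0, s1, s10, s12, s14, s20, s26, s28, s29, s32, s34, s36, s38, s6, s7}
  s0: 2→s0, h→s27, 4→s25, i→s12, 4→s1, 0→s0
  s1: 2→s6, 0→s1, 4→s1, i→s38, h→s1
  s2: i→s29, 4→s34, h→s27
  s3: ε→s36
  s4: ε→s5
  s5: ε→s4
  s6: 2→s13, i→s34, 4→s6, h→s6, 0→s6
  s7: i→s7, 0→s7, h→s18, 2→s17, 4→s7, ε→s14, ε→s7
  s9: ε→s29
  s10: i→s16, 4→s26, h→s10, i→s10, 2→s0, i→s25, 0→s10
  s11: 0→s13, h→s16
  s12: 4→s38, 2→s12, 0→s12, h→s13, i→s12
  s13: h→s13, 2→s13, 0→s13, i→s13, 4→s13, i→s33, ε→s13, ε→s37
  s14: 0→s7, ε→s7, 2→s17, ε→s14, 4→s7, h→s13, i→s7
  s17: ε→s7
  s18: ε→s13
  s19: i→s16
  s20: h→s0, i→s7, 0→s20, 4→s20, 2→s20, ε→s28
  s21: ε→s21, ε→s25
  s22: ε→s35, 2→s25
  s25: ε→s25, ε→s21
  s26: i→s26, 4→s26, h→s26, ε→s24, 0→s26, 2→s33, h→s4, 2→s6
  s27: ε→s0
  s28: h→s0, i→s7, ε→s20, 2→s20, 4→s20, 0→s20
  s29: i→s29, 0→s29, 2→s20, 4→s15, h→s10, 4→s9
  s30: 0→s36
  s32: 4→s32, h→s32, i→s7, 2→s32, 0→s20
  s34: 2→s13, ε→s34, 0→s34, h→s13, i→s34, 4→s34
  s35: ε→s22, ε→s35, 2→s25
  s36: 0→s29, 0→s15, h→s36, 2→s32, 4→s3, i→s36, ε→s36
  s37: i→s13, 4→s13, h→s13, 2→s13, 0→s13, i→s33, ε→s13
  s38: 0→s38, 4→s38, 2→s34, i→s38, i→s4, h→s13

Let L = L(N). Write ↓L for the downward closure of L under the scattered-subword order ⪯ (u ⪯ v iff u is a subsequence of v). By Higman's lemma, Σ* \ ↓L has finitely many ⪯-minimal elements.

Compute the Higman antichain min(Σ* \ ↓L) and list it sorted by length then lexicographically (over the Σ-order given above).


min(Σ*\↓L) = [2ih, 0h422].

|Q|=39, |F|=15, |δ|=130 (26 ε).
min D↑ (14 st, q0=0, F={7}): 0:2→1,0→2,4→0,h→0,i→0 1:2→1,0→3,4→1,h→1,i→4 2:2→3,0→2,4→2,h→5,i→2 3:2→3,0→3,4→3,h→6,i→4 4:2→4,0→4,4→4,h→7,i→4 5:2→6,0→5,4→8,h→5,i→5 6:2→6,0→6,4→9,h→6,i→10 7:2→7,0→7,4→7,h→7,i→7 8:2→11,0→8,4→8,h→8,i→8 9:2→11,0→9,4→9,h→9,i→12 10:2→10,0→10,4→12,h→7,i→10 11:2→7,0→11,4→11,h→11,i→13 12:2→13,0→12,4→12,h→7,i→12 13:2→7,0→13,4→13,h→7,i→13 (ε-aug+det+¬).
'2ih': run [30, 21, 12, 4] end={s13,s18,s33,s37} rej; 3/3 deletions ∈↓L.
'0h422': |S_i|=[30, 27, 19, 13, 5, 3] end={s13,s33,s37} — reject; 5/5 del acc.
2 minimals (antichain).


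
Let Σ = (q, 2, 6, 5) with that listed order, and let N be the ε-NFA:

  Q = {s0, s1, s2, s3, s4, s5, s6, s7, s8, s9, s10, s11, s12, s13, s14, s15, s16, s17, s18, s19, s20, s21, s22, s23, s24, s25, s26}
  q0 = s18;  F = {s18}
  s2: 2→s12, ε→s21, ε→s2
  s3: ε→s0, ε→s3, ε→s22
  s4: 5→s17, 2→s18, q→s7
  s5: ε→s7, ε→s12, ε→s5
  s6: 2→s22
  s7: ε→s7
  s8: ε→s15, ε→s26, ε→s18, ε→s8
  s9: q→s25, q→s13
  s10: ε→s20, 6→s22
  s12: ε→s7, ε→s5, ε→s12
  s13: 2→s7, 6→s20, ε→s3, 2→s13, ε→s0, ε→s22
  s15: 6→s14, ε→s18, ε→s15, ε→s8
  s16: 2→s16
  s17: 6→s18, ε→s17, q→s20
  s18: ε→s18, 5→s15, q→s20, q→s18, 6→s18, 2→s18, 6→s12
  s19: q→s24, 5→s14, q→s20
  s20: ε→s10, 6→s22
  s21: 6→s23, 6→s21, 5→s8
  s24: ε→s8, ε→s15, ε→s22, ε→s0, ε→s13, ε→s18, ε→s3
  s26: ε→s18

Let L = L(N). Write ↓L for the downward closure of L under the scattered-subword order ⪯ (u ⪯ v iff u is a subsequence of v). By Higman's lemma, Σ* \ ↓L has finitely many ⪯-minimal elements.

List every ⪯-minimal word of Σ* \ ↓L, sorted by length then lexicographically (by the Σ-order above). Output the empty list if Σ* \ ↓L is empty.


min(Σ*\↓L) = [].

|Q|=27, |F|=1, |δ|=62 (34 ε).
min D↑ (1 st, q0=0, F={}): 0:q→0,2→0,6→0,5→0 [Hopcroft].
L(D↑) = ∅ ⇒ ↓L = Σ*.


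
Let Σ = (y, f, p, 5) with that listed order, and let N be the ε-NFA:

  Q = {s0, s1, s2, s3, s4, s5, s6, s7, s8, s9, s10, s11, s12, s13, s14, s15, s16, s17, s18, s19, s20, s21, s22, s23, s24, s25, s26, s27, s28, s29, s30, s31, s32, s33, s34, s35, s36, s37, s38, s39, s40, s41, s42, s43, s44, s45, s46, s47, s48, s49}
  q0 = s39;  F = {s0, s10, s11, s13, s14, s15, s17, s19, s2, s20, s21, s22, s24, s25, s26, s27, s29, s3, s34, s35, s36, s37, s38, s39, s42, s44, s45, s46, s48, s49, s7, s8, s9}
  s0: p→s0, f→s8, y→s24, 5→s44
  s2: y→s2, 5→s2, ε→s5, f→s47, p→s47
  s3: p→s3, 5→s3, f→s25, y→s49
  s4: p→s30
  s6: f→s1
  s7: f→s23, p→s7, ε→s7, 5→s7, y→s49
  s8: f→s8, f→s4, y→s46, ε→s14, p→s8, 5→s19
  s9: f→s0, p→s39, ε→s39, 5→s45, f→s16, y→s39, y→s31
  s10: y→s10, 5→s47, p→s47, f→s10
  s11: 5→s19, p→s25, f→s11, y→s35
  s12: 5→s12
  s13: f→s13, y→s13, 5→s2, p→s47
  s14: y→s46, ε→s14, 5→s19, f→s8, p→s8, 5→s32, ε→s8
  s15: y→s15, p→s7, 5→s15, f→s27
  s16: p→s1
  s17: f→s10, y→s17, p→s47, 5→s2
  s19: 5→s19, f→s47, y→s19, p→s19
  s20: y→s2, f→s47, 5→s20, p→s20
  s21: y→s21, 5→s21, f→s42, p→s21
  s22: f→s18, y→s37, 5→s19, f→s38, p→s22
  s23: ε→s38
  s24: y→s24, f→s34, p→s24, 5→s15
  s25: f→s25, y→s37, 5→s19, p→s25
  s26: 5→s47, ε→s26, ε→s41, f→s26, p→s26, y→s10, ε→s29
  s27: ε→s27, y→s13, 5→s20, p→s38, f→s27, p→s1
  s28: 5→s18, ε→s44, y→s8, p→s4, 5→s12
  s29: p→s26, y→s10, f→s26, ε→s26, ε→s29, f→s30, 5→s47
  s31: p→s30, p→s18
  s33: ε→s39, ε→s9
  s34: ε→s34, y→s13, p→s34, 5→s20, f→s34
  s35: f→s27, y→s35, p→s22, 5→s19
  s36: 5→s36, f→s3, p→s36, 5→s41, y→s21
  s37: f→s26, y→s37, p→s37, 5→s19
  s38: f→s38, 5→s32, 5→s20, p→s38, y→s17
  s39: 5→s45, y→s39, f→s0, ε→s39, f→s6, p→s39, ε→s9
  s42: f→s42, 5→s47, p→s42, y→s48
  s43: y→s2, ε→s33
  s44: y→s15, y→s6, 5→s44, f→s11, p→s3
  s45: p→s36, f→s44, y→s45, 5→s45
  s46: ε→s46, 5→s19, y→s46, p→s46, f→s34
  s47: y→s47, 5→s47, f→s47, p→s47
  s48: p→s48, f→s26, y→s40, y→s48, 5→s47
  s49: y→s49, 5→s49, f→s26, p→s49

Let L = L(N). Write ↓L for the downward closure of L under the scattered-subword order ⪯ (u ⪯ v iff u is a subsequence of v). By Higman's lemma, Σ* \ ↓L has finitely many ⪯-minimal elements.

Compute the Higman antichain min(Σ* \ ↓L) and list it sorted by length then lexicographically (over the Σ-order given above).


|Q|=50, |F|=33, |δ|=180 (21 ε).
min D↑ (31 st, q0=0, F={18}): 0:y→0,f→1,p→0,5→2 1:y→3,f→4,p→1,5→5 2:y→2,f→5,p→6,5→2 3:y→3,f→7,p→3,5→8 4:y→9,f→4,p→4,5→10 5:y→8,f→11,p→12,5→5 6:y→13,f→12,p→6,5→6 7:y→14,f→7,p→7,5→15 8:y→8,f→16,p→17,5→8 9:y→9,f→7,p→9,5→10 10:y→10,f→18,p→10,5→10 11:y→19,f→11,p→20,5→10 12:y→21,f→20,p→12,5→12 13:y→13,f→22,p→13,5→13 14:y→14,f→14,p→18,5→23 15:y→23,f→18,p→15,5→15 16:y→14,f→16,p→24,5→15 17:y→21,f→24,p→17,5→17 18:y→18,f→18,p→18,5→18 19:y→19,f→16,p→25,5→10 20:y→26,f→20,p→20,5→10 21:y→21,f→27,p→21,5→21 22:y→28,f→22,p→22,5→18 23:y→23,f→18,p→18,5→23 24:y→29,f→24,p→24,5→15 25:y→26,f→24,p→25,5→10 26:y→26,f→27,p→26,5→10 27:y→30,f→27,p→27,5→18 28:y→28,f→27,p→28,5→18 29:y→29,f→30,p→18,5→23 30:y→30,f→30,p→18,5→18.
'ff5f': |S_i|=[46, 40, 31, 6, 1] end={s47} rej; 4/4 del acc.
'fyfyp': |S_i|=[46, 40, 30, 18, 6, 1] end={s47} rej; 5/5 del acc.
'5pyf5': run [46, 35, 27, 16, 9, 1] end={s47} ∉↓L; 5/5 del acc.
3 words, ⪯-incomp.

min(Σ*\↓L) = [ff5f, fyfyp, 5pyf5].


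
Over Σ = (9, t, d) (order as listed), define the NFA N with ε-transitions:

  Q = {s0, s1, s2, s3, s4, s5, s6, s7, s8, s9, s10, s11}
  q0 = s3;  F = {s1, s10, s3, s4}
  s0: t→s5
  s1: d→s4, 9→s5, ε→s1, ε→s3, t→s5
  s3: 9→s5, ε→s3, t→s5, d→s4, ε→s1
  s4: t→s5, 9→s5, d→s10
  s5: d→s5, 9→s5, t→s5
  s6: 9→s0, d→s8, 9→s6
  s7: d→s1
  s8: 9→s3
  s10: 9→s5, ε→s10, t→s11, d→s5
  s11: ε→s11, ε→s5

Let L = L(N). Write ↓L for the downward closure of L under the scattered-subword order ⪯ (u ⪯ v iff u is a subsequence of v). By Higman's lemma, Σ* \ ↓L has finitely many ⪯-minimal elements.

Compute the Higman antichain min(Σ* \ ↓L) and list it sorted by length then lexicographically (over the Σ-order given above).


Antichain: [9, t, ddd].

|Q|=12, |F|=4, |δ|=28 (7 ε).
min D↑ (4 st, q0=0, F={1}): 0:9→1,t→1,d→2 1:9→1,t→1,d→1 2:9→1,t→1,d→3 3:9→1,t→1,d→1 (ε-aug+det+¬).
'9': |S_i|=[6, 1] end={s5} rej; 1/1 single-dels accept.
't': N↓-sim [6, 2] end={s11,s5} rej; 1/1 del acc.
'ddd': N↓-sim [6, 4, 3, 1] end={s5} — reject; 3/3 single-dels accept.
3 obstructions.


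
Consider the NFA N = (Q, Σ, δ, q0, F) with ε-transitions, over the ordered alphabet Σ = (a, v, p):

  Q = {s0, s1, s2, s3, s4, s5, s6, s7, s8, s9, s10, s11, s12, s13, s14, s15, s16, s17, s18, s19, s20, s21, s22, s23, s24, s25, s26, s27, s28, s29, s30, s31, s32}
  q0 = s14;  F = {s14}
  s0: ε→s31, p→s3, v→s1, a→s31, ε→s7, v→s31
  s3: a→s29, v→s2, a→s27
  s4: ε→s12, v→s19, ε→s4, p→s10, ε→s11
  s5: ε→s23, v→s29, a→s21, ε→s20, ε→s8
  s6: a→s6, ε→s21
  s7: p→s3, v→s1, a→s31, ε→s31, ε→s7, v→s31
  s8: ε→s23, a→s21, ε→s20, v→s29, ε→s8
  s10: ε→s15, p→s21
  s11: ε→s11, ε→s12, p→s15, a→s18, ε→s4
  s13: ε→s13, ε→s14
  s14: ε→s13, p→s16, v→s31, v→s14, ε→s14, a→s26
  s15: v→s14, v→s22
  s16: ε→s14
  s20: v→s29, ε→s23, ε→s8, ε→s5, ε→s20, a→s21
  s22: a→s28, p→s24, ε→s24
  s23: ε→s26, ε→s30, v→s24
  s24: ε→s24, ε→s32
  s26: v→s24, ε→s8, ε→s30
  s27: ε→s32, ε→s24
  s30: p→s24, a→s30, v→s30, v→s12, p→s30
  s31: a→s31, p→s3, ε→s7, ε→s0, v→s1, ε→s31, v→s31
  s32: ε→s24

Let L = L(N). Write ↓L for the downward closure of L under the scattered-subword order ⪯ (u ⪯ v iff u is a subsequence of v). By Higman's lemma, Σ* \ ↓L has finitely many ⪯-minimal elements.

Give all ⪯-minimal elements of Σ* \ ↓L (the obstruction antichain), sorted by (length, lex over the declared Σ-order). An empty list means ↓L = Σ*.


|Q|=33, |F|=1, |δ|=82 (40 ε).
min D↑ (2 st, q0=0, F={1}): 0:a→1,v→0,p→0 1:a→1,v→1,p→1 [Hopcroft].
'a': N↓-sim [21, 18] end={s0,s1,s12,s2,s20,s21,s23,s24,s26,s27,s29,s3,…} ∉↓L; 1/1 del acc.
1 words, ⪯-incomp.

min(Σ*\↓L) = [a].


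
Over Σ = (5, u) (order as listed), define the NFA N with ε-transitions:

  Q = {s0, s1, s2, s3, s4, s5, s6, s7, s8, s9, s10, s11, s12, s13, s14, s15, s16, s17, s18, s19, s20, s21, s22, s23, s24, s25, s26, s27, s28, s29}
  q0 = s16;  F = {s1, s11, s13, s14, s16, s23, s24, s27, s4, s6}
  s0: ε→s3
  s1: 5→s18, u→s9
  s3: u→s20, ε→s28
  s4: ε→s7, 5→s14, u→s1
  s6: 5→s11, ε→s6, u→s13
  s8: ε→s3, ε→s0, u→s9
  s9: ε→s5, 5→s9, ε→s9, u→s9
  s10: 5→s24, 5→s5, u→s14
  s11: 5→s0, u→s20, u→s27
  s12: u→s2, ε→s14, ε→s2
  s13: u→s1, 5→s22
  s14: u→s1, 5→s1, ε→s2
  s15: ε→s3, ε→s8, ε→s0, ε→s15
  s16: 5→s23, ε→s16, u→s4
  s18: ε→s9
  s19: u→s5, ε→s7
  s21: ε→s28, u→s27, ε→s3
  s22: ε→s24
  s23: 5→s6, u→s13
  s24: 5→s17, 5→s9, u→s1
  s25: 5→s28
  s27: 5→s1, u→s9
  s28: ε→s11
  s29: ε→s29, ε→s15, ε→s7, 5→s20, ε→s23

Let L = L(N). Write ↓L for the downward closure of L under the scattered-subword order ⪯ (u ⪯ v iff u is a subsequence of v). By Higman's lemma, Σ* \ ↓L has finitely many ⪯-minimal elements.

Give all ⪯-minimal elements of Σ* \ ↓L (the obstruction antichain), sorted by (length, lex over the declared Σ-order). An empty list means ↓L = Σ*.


Antichain: [uu5, uuu, 5u55, u555, u55u, 555uu].

|Q|=30, |F|=10, |δ|=60 (26 ε).
min D↑ (11 st, q0=0, F={9}): 0:5→1,u→2 1:5→3,u→4 2:5→5,u→6 3:5→7,u→4 4:5→8,u→6 5:5→6,u→6 6:5→9,u→9 7:5→7,u→10 8:5→9,u→6 9:5→9,u→9 10:5→6,u→9 [Hopcroft].
'uu5': run [21, 14, 4, 3] end={s18,s5,s9} ∉↓L; 3/3 single-dels accept.
'uuu': run [21, 14, 4, 2] end={s5,s9} — reject; 3/3 del acc.
'5u55': run [21, 18, 10, 7, 4] end={s17,s18,s5,s9} — reject; 4/4 single-dels accept.
'u555': |S_i|=[21, 14, 9, 5, 3] end={s18,s5,s9} rej; 4/4 del acc.
'u55u': N↓-sim [21, 14, 9, 5, 2] end={s5,s9} — reject; 4/4 del acc.
'555uu': |S_i|=[21, 18, 15, 13, 6, 2] end={s5,s9} ∉↓L; 5/5 deletions ∈↓L.
6 obstructions.


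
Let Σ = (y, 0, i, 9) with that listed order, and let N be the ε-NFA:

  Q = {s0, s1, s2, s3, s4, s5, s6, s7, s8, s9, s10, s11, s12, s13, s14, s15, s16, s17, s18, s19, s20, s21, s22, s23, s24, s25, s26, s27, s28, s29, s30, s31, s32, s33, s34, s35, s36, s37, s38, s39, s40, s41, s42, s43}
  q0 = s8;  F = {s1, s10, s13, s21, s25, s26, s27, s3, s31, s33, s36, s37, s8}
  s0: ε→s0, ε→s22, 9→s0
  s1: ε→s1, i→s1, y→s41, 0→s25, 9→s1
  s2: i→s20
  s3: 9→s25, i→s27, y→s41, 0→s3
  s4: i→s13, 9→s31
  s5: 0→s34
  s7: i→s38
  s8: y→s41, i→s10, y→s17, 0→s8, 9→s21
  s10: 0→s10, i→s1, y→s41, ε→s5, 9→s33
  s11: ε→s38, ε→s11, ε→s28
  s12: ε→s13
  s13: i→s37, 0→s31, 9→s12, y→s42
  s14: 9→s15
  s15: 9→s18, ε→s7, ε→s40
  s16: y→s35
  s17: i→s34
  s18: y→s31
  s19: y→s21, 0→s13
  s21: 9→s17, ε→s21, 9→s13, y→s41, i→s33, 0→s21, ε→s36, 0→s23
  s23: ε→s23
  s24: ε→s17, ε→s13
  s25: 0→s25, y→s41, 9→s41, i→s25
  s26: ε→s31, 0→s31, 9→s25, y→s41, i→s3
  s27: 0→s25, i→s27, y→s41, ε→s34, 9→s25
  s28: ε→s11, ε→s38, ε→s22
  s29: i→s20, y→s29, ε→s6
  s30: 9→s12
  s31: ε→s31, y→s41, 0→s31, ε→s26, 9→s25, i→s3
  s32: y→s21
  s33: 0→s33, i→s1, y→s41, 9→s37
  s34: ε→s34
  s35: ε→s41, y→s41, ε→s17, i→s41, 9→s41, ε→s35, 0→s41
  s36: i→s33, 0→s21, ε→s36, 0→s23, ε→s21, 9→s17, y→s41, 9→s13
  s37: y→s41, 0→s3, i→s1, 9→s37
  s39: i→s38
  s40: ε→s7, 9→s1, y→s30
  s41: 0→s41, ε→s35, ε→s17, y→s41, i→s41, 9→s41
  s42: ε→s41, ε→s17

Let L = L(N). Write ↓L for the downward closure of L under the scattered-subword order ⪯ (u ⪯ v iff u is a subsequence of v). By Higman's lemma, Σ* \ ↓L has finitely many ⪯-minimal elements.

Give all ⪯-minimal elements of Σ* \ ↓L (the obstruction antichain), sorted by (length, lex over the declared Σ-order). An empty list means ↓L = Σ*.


A = [y, ii09, 99099].

|Q|=44, |F|=13, |δ|=119 (34 ε).
min D↑ (12 st, q0=0, F={1}): 0:y→1,0→0,i→2,9→3 1:y→1,0→1,i→1,9→1 2:y→1,0→2,i→4,9→5 3:y→1,0→3,i→5,9→6 4:y→1,0→7,i→4,9→4 5:y→1,0→5,i→4,9→8 6:y→1,0→9,i→8,9→6 7:y→1,0→7,i→7,9→1 8:y→1,0→10,i→4,9→8 9:y→1,0→9,i→10,9→7 10:y→1,0→10,i→11,9→7 11:y→1,0→7,i→11,9→7 (ε-aug+det+¬).
'y': |S_i|=[21, 5] end={s17,s34,s35,s41,s42} ∉↓L; 1/1 single-dels accept.
'ii09': |S_i|=[21, 12, 7, 5, 4] end={s17,s34,s35,s41} rej; 4/4 deletions ∈↓L.
'99099': N↓-sim [21, 18, 14, 9, 5, 4] end={s17,s34,s35,s41} — reject; 5/5 deletions ∈↓L.
3 words, ⪯-incomp.


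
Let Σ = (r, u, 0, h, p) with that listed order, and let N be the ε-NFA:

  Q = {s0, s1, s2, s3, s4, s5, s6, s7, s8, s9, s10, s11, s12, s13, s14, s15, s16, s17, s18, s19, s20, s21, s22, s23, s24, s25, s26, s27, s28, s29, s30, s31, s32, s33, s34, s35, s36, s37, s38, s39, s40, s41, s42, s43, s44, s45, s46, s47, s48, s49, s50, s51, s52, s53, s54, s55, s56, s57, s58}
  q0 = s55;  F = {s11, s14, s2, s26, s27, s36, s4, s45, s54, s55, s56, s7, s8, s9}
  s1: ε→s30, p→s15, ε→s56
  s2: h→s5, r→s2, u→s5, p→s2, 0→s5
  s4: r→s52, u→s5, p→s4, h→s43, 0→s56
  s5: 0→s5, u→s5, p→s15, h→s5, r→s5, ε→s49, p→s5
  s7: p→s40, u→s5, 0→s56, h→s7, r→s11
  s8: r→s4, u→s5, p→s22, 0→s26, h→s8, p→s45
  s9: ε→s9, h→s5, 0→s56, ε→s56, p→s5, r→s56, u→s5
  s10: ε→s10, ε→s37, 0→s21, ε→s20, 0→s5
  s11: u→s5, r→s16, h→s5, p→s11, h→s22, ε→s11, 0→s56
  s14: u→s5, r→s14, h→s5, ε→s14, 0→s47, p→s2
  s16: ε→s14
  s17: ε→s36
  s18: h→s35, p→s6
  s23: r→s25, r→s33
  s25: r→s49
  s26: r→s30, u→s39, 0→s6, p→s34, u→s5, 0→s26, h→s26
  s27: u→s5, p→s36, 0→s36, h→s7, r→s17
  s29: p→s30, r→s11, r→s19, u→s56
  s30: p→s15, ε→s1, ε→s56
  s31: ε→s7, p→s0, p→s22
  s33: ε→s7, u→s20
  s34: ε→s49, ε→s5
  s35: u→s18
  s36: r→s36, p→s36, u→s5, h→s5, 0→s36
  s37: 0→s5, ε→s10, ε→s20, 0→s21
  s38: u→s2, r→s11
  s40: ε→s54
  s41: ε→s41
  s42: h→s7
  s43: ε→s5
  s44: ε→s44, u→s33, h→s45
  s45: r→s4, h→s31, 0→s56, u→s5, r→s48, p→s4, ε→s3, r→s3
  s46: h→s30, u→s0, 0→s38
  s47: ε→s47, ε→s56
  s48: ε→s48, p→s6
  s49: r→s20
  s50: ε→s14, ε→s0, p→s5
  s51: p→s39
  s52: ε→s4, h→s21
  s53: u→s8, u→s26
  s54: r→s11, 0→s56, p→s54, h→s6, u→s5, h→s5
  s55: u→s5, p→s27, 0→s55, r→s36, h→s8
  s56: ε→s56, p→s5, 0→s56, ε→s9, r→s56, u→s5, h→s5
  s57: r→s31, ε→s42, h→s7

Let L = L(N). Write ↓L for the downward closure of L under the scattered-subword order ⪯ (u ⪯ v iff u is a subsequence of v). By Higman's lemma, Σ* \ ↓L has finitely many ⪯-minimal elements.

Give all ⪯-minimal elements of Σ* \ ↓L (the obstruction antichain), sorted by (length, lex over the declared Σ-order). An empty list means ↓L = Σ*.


Antichain: [u, rh, h0p, p0h, pph, phrrp0].

|Q|=59, |F|=14, |δ|=153 (34 ε).
min D↑ (14 st, q0=0, F={2}): 0:r→1,u→2,0→0,h→3,p→4 1:r→1,u→2,0→1,h→2,p→1 2:r→2,u→2,0→2,h→2,p→2 3:r→5,u→2,0→6,h→3,p→7 4:r→1,u→2,0→1,h→8,p→1 5:r→5,u→2,0→9,h→2,p→5 6:r→9,u→2,0→6,h→6,p→2 7:r→5,u→2,0→9,h→8,p→5 8:r→10,u→2,0→9,h→8,p→11 9:r→9,u→2,0→9,h→2,p→2 10:r→12,u→2,0→9,h→2,p→10 11:r→10,u→2,0→9,h→2,p→11 12:r→12,u→2,0→9,h→2,p→13 13:r→13,u→2,0→2,h→2,p→13 [Hopcroft].
'u': |S_i|=[35, 5] end={s15,s20,s39,s49,s5} rej; 1/1 deletions ∈↓L.
'rh': |S_i|=[35, 23, 7] end={s15,s20,s21,s22,s43,s49,s5} rej; 2/2 del acc.
'h0p': |S_i|=[35, 31, 13, 5] end={s15,s20,s34,s49,s5} — reject; 3/3 del acc.
'p0h': run [35, 29, 8, 4] end={s15,s20,s49,s5} ∉↓L; 3/3 deletions ∈↓L.
'pph': N↓-sim [35, 29, 21, 8] end={s15,s20,s21,s22,s43,s49,s5,s6} — reject; 3/3 deletions ∈↓L.
'phrrp0': run [35, 29, 20, 12, 10, 5, 4] end={s15,s20,s49,s5} rej; 6/6 del acc.
6 obstructions.


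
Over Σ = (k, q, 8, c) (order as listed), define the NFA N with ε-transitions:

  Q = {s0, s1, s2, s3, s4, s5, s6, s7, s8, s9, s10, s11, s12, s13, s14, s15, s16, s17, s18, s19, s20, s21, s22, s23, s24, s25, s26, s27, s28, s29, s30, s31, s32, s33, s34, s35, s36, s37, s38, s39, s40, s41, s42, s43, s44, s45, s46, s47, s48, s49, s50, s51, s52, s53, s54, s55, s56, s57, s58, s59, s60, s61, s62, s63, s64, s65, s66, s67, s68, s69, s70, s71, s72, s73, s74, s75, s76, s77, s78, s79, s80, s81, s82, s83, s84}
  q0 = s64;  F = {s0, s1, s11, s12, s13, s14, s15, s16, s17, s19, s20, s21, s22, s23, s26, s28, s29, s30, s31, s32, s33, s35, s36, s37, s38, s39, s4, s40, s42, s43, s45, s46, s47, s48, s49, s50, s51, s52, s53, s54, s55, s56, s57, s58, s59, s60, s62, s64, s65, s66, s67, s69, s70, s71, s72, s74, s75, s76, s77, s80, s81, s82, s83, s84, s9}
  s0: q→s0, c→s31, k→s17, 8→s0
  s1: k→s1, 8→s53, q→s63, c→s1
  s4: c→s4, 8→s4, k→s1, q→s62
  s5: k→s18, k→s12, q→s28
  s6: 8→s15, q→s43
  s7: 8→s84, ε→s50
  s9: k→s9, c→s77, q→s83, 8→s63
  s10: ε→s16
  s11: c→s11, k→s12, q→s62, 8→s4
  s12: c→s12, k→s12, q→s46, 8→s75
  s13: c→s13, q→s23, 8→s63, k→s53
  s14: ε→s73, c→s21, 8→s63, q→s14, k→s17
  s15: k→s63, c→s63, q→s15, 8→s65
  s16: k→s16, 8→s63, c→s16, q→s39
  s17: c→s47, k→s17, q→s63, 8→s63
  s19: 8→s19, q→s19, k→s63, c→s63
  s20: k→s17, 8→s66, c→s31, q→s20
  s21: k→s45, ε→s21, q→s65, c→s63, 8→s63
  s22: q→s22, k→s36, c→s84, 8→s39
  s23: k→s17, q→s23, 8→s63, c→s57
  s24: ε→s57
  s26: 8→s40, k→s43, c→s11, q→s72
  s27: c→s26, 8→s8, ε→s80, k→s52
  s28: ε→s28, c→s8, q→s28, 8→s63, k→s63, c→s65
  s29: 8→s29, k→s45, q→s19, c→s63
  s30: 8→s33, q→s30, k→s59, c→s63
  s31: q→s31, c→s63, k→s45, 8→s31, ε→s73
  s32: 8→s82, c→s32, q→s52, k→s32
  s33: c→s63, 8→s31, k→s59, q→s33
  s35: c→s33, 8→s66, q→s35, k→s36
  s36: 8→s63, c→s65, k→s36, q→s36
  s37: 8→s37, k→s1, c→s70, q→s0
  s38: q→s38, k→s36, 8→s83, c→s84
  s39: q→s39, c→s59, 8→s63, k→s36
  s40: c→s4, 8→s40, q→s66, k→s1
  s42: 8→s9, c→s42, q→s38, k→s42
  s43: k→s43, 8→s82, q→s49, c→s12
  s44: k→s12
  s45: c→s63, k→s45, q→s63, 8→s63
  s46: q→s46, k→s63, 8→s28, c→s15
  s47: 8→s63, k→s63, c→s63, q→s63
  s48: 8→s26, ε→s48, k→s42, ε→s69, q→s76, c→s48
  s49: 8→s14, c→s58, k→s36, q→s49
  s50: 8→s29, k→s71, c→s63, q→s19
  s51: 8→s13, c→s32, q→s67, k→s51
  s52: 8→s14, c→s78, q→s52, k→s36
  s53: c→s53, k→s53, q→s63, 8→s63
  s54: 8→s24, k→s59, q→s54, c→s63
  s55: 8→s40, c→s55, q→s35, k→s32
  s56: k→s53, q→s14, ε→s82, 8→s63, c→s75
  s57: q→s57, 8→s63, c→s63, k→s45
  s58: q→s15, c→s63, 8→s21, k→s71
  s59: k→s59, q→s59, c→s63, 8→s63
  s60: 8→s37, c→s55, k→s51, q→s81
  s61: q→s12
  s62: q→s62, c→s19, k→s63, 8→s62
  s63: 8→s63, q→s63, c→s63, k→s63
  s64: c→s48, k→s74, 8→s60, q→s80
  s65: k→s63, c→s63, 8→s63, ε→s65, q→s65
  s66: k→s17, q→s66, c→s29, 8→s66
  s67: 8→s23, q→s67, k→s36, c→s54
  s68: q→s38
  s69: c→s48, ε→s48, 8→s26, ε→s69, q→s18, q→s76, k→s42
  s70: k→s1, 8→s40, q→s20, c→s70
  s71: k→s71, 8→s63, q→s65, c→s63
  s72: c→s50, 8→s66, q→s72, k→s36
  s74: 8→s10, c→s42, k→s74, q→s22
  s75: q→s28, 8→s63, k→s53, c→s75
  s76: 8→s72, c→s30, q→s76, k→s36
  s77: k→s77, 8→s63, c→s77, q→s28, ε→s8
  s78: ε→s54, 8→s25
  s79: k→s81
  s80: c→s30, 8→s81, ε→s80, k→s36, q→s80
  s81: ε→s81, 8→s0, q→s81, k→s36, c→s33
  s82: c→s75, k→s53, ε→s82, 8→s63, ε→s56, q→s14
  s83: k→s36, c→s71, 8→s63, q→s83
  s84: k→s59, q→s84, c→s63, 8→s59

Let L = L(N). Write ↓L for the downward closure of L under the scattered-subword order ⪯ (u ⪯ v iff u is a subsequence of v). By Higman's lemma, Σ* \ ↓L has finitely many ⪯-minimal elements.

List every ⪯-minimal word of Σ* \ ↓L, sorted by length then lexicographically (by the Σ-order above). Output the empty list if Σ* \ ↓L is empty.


|Q|=85, |F|=65, |δ|=300 (20 ε).
min D↑ (64 st, q0=0, F={18}): 0:k→1,q→2,8→3,c→4 1:k→1,q→5,8→6,c→7 2:k→8,q→2,8→9,c→10 3:k→11,q→9,8→12,c→13 4:k→7,q→14,8→15,c→4 5:k→8,q→5,8→16,c→17 6:k→6,q→16,8→18,c→6 7:k→7,q→19,8→20,c→7 8:k→8,q→8,8→18,c→21 9:k→8,q→9,8→22,c→23 10:k→24,q→10,8→23,c→18 11:k→11,q→25,8→26,c→27 12:k→28,q→22,8→12,c→29 13:k→27,q→30,8→31,c→13 14:k→8,q→14,8→32,c→10 15:k→33,q→32,8→31,c→34 16:k→8,q→16,8→18,c→24 17:k→24,q→17,8→24,c→18 18:k→18,q→18,8→18,c→18 19:k→8,q→19,8→35,c→17 20:k→20,q→35,8→18,c→36 21:k→18,q→21,8→18,c→18 22:k→37,q→22,8→22,c→38 23:k→24,q→23,8→38,c→18 24:k→24,q→24,8→18,c→18 25:k→8,q→25,8→39,c→40 26:k→41,q→39,8→18,c→26 27:k→27,q→42,8→43,c→27 28:k→28,q→18,8→41,c→28 29:k→28,q→44,8→31,c→29 30:k→8,q→30,8→45,c→23 31:k→28,q→45,8→31,c→46 32:k→8,q→32,8→45,c→47 33:k→33,q→48,8→43,c→49 34:k→49,q→50,8→46,c→34 35:k→8,q→35,8→18,c→51 36:k→36,q→52,8→18,c→36 37:k→37,q→18,8→18,c→53 38:k→54,q→38,8→38,c→18 39:k→37,q→39,8→18,c→55 40:k→24,q→40,8→55,c→18 41:k→41,q→18,8→18,c→41 42:k→8,q→42,8→56,c→40 43:k→41,q→56,8→18,c→57 44:k→37,q→44,8→45,c→38 45:k→37,q→45,8→45,c→58 46:k→28,q→50,8→46,c→46 47:k→51,q→59,8→58,c→18 48:k→8,q→48,8→56,c→60 49:k→49,q→61,8→57,c→49 50:k→18,q→50,8→50,c→59 51:k→51,q→21,8→18,c→18 52:k→18,q→52,8→18,c→21 53:k→18,q→18,8→18,c→18 54:k→54,q→18,8→18,c→18 55:k→54,q→55,8→18,c→18 56:k→37,q→56,8→18,c→62 57:k→41,q→52,8→18,c→57 58:k→54,q→59,8→58,c→18 59:k→18,q→59,8→59,c→18 60:k→51,q→63,8→62,c→18 61:k→18,q→61,8→52,c→63 62:k→54,q→21,8→18,c→18 63:k→18,q→63,8→21,c→18 (ε-aug+det+¬).
'k88': |S_i|=[73, 46, 28, 1] end={s63} rej; 3/3 deletions ∈↓L.
'qk8': |S_i|=[73, 46, 8, 1] end={s63} ∉↓L; 3/3 deletions ∈↓L.
'qcc': N↓-sim [73, 46, 23, 1] end={s63} rej; 3/3 deletions ∈↓L.
'qkck': run [73, 46, 8, 3, 1] end={s63} rej; 4/4 del acc.
'88kq': N↓-sim [73, 61, 31, 6, 1] end={s63} — reject; 4/4 deletions ∈↓L.
'c8cqk': |S_i|=[73, 62, 42, 22, 8, 1] end={s63} — reject; 5/5 del acc.
6 obstructions.

Antichain: [k88, qk8, qcc, qkck, 88kq, c8cqk].


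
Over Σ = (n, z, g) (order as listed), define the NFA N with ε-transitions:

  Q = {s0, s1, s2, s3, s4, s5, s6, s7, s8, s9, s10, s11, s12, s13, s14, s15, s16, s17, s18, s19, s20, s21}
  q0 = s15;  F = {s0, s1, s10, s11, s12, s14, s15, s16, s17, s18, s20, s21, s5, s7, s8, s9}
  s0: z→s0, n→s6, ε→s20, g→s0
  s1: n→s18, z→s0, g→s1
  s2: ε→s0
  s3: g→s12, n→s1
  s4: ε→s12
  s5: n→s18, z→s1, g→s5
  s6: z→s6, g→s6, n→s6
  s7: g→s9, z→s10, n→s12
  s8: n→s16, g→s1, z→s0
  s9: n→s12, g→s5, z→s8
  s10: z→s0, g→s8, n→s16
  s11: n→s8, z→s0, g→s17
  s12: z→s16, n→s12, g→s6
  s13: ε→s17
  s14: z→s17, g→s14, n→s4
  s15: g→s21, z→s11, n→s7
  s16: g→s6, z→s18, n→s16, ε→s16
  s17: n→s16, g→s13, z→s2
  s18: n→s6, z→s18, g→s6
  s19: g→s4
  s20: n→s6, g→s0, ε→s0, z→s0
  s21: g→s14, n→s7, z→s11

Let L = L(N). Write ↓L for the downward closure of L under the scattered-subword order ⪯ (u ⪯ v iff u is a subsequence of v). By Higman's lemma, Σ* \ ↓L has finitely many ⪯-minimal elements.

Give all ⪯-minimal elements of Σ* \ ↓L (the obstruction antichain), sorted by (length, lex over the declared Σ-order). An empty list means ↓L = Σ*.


Antichain: [nng, zzn, zgng, ggng, nggnn, zngnn].

|Q|=22, |F|=16, |δ|=60 (6 ε).
min D↑ (16 st, q0=0, F={12}): 0:n→1,z→2,g→3 1:n→4,z→5,g→6 2:n→7,z→8,g→9 3:n→1,z→2,g→10 4:n→4,z→11,g→12 5:n→11,z→8,g→7 6:n→4,z→7,g→13 7:n→11,z→8,g→14 8:n→12,z→8,g→8 9:n→11,z→8,g→9 10:n→4,z→9,g→10 11:n→11,z→15,g→12 12:n→12,z→12,g→12 13:n→15,z→14,g→13 14:n→15,z→8,g→14 15:n→12,z→15,g→12.
'nng': |S_i|=[20, 13, 4, 1] end={s6} ∉↓L; 3/3 del acc.
'zzn': |S_i|=[20, 12, 5, 1] end={s6} ∉↓L; 3/3 del acc.
'zgng': |S_i|=[20, 12, 10, 3, 1] end={s6} ∉↓L; 4/4 single-dels accept.
'ggng': N↓-sim [20, 19, 15, 5, 1] end={s6} — reject; 4/4 del acc.
'nggnn': run [20, 13, 10, 6, 2, 1] end={s6} ∉↓L; 5/5 single-dels accept.
'zngnn': run [20, 12, 7, 5, 2, 1] end={s6} ∉↓L; 5/5 deletions ∈↓L.
6 words, ⪯-incomp.


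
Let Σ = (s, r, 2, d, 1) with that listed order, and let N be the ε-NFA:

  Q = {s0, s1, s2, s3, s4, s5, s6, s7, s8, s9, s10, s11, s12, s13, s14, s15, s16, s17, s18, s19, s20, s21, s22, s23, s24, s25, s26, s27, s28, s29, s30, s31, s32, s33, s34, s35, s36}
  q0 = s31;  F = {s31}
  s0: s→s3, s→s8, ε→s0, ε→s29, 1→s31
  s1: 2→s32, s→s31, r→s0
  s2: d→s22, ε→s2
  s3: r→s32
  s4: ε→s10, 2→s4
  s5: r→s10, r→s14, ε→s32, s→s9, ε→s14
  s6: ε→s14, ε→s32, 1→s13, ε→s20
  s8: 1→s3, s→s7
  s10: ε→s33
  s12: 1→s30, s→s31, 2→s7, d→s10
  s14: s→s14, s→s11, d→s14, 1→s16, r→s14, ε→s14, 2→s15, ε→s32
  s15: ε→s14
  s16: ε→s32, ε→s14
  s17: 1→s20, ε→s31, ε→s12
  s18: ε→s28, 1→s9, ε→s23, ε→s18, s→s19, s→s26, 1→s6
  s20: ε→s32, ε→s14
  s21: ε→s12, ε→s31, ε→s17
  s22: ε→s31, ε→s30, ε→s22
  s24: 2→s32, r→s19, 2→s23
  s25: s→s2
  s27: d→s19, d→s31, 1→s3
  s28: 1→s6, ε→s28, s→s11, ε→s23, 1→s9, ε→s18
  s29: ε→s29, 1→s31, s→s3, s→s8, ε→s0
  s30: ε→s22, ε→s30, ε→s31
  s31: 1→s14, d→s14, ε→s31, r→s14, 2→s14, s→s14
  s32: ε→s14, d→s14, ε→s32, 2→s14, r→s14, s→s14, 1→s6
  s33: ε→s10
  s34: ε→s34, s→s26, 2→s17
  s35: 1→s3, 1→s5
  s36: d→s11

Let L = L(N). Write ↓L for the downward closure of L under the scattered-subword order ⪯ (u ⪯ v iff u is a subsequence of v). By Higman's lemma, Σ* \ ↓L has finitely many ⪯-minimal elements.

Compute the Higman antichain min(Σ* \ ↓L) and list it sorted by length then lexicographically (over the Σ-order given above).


Antichain: [s, r, 2, d, 1].

|Q|=37, |F|=1, |δ|=99 (41 ε).
min D↑ (2 st, q0=0, F={1}): 0:s→1,r→1,2→1,d→1,1→1 1:s→1,r→1,2→1,d→1,1→1 [Hopcroft].
's': |S_i|=[9, 8] end={s11,s13,s14,s15,s16,s20,s32,s6} ∉↓L; 1/1 single-dels accept.
'r': run [9, 8] end={s11,s13,s14,s15,s16,s20,s32,s6} rej; 1/1 deletions ∈↓L.
'2': run [9, 8] end={s11,s13,s14,s15,s16,s20,s32,s6} — reject; 1/1 del acc.
'd': N↓-sim [9, 8] end={s11,s13,s14,s15,s16,s20,s32,s6} rej; 1/1 del acc.
'1': run [9, 8] end={s11,s13,s14,s15,s16,s20,s32,s6} — reject; 1/1 deletions ∈↓L.
5 words, ⪯-incomp.
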